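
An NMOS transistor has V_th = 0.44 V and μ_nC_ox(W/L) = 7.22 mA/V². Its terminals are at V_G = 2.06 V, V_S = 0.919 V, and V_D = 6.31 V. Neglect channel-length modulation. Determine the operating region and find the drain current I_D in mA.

Saturation; I_D = 1.77 mA

V_GS = V_G − V_S = 2.06 − 0.919 = 1.14 V; V_DS = V_D − V_S = 6.31 − 0.919 = 5.39 V.
V_ov = V_GS − V_th = 1.14 − 0.44 = 0.701 V.
Since V_DS = 5.39 V ≥ V_ov = 0.701 V, the device is in saturation.
I_D = ½ k_n V_ov² = 0.5 × 7.22 × 0.701² = 1.77 mA.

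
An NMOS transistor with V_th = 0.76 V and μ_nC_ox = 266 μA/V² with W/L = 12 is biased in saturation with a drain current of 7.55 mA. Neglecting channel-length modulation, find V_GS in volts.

V_GS = 2.93 V

k_n = μ_nC_ox · (W/L) = 3.192 mA/V².
In saturation I_D = ½ k_n (V_GS − V_th)², so V_GS − V_th = √(2 I_D / k_n) = √(2 × 7.55 / 3.192) = 2.17 V.
V_GS = 0.76 + 2.17 = 2.93 V.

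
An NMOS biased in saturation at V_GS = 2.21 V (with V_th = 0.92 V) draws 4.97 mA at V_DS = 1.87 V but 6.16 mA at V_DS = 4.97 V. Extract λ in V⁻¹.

λ = 0.0903 V⁻¹

With V_GS fixed, I_D ∝ (1 + λ V_DS) in saturation, so I_D2/I_D1 = (1 + λ V_DS2)/(1 + λ V_DS1).
6.16/4.97 = 1.239 = (1 + 4.97 λ)/(1 + 1.87 λ).
Solving: λ (I_D1 V_DS2 − I_D2 V_DS1) = I_D2 − I_D1, so λ = (6.16 − 4.97) / (4.97 × 4.97 − 6.16 × 1.87) = 1.19 / 13.2 = 0.0903 V⁻¹.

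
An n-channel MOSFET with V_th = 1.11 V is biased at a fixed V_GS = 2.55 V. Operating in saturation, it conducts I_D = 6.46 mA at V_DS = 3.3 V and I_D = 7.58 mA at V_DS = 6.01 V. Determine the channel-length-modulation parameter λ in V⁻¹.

λ = 0.0811 V⁻¹

With V_GS fixed, I_D ∝ (1 + λ V_DS) in saturation, so I_D2/I_D1 = (1 + λ V_DS2)/(1 + λ V_DS1).
7.58/6.46 = 1.173 = (1 + 6.01 λ)/(1 + 3.3 λ).
Solving: λ (I_D1 V_DS2 − I_D2 V_DS1) = I_D2 − I_D1, so λ = (7.58 − 6.46) / (6.46 × 6.01 − 7.58 × 3.3) = 1.12 / 13.8 = 0.0811 V⁻¹.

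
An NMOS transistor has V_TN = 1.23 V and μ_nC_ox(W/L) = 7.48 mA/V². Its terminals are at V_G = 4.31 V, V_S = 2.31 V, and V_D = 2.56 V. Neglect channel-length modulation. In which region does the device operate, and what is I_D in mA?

Triode; I_D = 1.21 mA

V_GS = V_G − V_S = 4.31 − 2.31 = 2 V; V_DS = V_D − V_S = 2.56 − 2.31 = 0.25 V.
V_ov = V_GS − V_TN = 2 − 1.23 = 0.77 V.
Since V_DS = 0.25 V < V_ov = 0.77 V, the device is in the triode region.
I_D = k_n [V_ov · V_DS − ½ V_DS²] = 7.48 × [0.77 × 0.25 − 0.5 × 0.25²] = 1.21 mA.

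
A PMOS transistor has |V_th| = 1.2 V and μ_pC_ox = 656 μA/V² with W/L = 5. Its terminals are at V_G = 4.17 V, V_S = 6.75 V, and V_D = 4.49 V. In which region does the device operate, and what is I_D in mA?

Saturation; I_D = 3.12 mA

V_SG = V_S − V_G = 6.75 − 4.17 = 2.58 V; V_SD = V_S − V_D = 6.75 − 4.49 = 2.26 V.
k_p = μ_pC_ox · (W/L) = 3.28 mA/V².
V_ov = V_SG − |V_th| = 2.58 − 1.2 = 1.38 V.
Since V_SD = 2.26 V ≥ V_ov = 1.38 V, the device is in saturation.
I_D = ½ k_p V_ov² = 0.5 × 3.28 × 1.38² = 3.12 mA.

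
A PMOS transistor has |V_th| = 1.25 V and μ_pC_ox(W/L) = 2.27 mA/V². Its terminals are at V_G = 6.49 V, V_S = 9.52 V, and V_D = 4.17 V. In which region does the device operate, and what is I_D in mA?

Saturation; I_D = 3.60 mA

V_SG = V_S − V_G = 9.52 − 6.49 = 3.03 V; V_SD = V_S − V_D = 9.52 − 4.17 = 5.35 V.
V_ov = V_SG − |V_th| = 3.03 − 1.25 = 1.78 V.
Since V_SD = 5.35 V ≥ V_ov = 1.78 V, the device is in saturation.
I_D = ½ k_p V_ov² = 0.5 × 2.27 × 1.78² = 3.6 mA.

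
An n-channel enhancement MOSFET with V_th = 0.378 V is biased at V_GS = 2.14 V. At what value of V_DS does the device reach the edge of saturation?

The boundary between triode and saturation is V_DS = V_GS − V_th = V_ov.
V_ov = 2.14 − 0.378 = 1.76 V.

V_DS,sat = 1.76 V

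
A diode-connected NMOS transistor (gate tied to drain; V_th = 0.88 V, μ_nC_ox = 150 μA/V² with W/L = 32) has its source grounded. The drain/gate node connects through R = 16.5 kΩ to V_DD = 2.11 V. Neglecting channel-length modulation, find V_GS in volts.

With gate tied to drain, V_GS = V_DS ≥ V_GS − V_th, so the device is in saturation.
k_n = μ_nC_ox · (W/L) = 4.8 mA/V².
KCL at the drain: ½ k_n (V_GS − V_th)² = (V_DD − V_GS)/R.
Let x = V_GS − 0.88. Then 39.6 x² + x − 1.23 = 0, giving x = 0.164 V (positive root), so V_GS = 1.04 V.
I_D = (V_DD − V_GS)/R = (2.11 − 1.04) / 16.5 = 0.0646 mA.

V_GS = 1.04 V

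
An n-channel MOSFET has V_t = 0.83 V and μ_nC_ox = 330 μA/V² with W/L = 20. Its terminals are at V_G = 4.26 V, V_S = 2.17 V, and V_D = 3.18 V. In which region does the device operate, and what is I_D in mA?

Triode; I_D = 5.03 mA

V_GS = V_G − V_S = 4.26 − 2.17 = 2.09 V; V_DS = V_D − V_S = 3.18 − 2.17 = 1.01 V.
k_n = μ_nC_ox · (W/L) = 6.6 mA/V².
V_ov = V_GS − V_t = 2.09 − 0.83 = 1.26 V.
Since V_DS = 1.01 V < V_ov = 1.26 V, the device is in the triode region.
I_D = k_n [V_ov · V_DS − ½ V_DS²] = 6.6 × [1.26 × 1.01 − 0.5 × 1.01²] = 5.03 mA.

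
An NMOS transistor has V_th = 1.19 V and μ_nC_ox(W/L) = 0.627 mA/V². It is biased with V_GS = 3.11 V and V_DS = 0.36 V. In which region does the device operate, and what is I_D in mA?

Triode; I_D = 0.393 mA

V_ov = V_GS − V_th = 3.11 − 1.19 = 1.92 V.
Since V_DS = 0.36 V < V_ov = 1.92 V, the device is in the triode region.
I_D = k_n [V_ov · V_DS − ½ V_DS²] = 0.627 × [1.92 × 0.36 − 0.5 × 0.36²] = 0.393 mA.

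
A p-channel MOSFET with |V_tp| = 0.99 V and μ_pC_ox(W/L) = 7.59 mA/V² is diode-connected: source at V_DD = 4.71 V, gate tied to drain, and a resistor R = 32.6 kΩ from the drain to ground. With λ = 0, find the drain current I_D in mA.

With gate tied to drain, V_SG = V_SD ≥ V_SG − |V_tp|, so the device is in saturation.
KCL at the drain: ½ k_p (V_SG − |V_tp|)² = (V_DD − V_SG)/R.
Let x = V_SG − 0.99. Then 124 x² + x − 3.72 = 0, giving x = 0.169 V (positive root), so V_SG = 1.16 V.
I_D = (V_DD − V_SG)/R = (4.71 − 1.16) / 32.6 = 0.109 mA.

I_D = 0.109 mA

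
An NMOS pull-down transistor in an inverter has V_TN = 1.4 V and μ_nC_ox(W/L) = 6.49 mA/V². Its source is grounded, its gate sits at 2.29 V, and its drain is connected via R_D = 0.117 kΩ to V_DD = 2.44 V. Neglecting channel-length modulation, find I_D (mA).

V_GS = V_G = 2.29 V, so V_ov = 2.29 − 1.4 = 0.89 V.
Assume saturation: I_D = ½ k_n V_ov² = 0.5 × 6.49 × 0.89² = 2.57 mA, giving V_DS = V_DD − I_D R_D = 2.44 − 2.57 × 0.117 = 2.14 V.
V_DS = 2.14 V ≥ V_ov = 0.89 V, confirming saturation.

I_D = 2.57 mA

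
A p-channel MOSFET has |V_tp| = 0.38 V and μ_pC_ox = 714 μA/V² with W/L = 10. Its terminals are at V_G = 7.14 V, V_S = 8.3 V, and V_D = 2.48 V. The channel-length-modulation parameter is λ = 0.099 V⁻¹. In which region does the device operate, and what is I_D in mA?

V_SG = V_S − V_G = 8.3 − 7.14 = 1.16 V; V_SD = V_S − V_D = 8.3 − 2.48 = 5.82 V.
k_p = μ_pC_ox · (W/L) = 7.14 mA/V².
V_ov = V_SG − |V_tp| = 1.16 − 0.38 = 0.78 V.
Since V_SD = 5.82 V ≥ V_ov = 0.78 V, the device is in saturation.
I_D = ½ k_p V_ov² (1 + λ V_SD) = 0.5 × 7.14 × 0.78² × (1 + 0.099 × 5.82) = 3.42 mA.

Saturation; I_D = 3.42 mA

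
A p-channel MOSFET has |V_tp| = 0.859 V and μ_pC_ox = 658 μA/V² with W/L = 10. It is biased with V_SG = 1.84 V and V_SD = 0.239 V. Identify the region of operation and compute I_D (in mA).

Triode; I_D = 1.35 mA

k_p = μ_pC_ox · (W/L) = 6.58 mA/V².
V_ov = V_SG − |V_tp| = 1.84 − 0.859 = 0.981 V.
Since V_SD = 0.239 V < V_ov = 0.981 V, the device is in the triode region.
I_D = k_p [V_ov · V_SD − ½ V_SD²] = 6.58 × [0.981 × 0.239 − 0.5 × 0.239²] = 1.35 mA.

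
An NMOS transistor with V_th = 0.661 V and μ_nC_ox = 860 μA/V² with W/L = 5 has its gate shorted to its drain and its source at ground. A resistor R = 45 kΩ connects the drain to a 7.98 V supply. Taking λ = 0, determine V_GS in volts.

V_GS = 0.931 V

With gate tied to drain, V_GS = V_DS ≥ V_GS − V_th, so the device is in saturation.
k_n = μ_nC_ox · (W/L) = 4.3 mA/V².
KCL at the drain: ½ k_n (V_GS − V_th)² = (V_DD − V_GS)/R.
Let x = V_GS − 0.661. Then 96.8 x² + x − 7.319 = 0, giving x = 0.27 V (positive root), so V_GS = 0.931 V.
I_D = (V_DD − V_GS)/R = (7.98 − 0.931) / 45 = 0.157 mA.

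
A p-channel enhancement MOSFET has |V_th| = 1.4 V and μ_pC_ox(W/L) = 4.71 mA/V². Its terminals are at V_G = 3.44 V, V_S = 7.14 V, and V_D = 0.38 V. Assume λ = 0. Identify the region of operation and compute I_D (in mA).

Saturation; I_D = 12.5 mA

V_SG = V_S − V_G = 7.14 − 3.44 = 3.7 V; V_SD = V_S − V_D = 7.14 − 0.38 = 6.76 V.
V_ov = V_SG − |V_th| = 3.7 − 1.4 = 2.3 V.
Since V_SD = 6.76 V ≥ V_ov = 2.3 V, the device is in saturation.
I_D = ½ k_p V_ov² = 0.5 × 4.71 × 2.3² = 12.5 mA.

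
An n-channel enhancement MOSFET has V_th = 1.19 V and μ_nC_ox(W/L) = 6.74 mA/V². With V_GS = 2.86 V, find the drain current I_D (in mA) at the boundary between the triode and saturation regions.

At the boundary V_DS = V_ov = V_GS − V_th = 2.86 − 1.19 = 1.67 V.
I_D = ½ k_n V_ov² = 0.5 × 6.74 × 1.67² = 9.4 mA.

I_D = 9.40 mA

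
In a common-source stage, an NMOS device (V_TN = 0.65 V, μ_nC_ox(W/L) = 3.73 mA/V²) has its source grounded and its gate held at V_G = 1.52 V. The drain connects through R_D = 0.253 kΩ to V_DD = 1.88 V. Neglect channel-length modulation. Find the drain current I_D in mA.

I_D = 1.41 mA

V_GS = V_G = 1.52 V, so V_ov = 1.52 − 0.65 = 0.87 V.
Assume saturation: I_D = ½ k_n V_ov² = 0.5 × 3.73 × 0.87² = 1.41 mA, giving V_DS = V_DD − I_D R_D = 1.88 − 1.41 × 0.253 = 1.52 V.
V_DS = 1.52 V ≥ V_ov = 0.87 V, confirming saturation.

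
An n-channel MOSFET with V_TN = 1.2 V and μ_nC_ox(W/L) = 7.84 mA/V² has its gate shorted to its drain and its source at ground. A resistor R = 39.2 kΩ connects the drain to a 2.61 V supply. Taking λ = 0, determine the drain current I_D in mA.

I_D = 0.0336 mA

With gate tied to drain, V_GS = V_DS ≥ V_GS − V_TN, so the device is in saturation.
KCL at the drain: ½ k_n (V_GS − V_TN)² = (V_DD − V_GS)/R.
Let x = V_GS − 1.2. Then 154 x² + x − 1.41 = 0, giving x = 0.0926 V (positive root), so V_GS = 1.29 V.
I_D = (V_DD − V_GS)/R = (2.61 − 1.29) / 39.2 = 0.0336 mA.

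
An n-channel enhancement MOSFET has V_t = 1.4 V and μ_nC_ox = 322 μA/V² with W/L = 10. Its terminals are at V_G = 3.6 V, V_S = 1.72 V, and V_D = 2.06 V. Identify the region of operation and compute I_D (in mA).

V_GS = V_G − V_S = 3.6 − 1.72 = 1.88 V; V_DS = V_D − V_S = 2.06 − 1.72 = 0.34 V.
k_n = μ_nC_ox · (W/L) = 3.22 mA/V².
V_ov = V_GS − V_t = 1.88 − 1.4 = 0.48 V.
Since V_DS = 0.34 V < V_ov = 0.48 V, the device is in the triode region.
I_D = k_n [V_ov · V_DS − ½ V_DS²] = 3.22 × [0.48 × 0.34 − 0.5 × 0.34²] = 0.339 mA.

Triode; I_D = 0.339 mA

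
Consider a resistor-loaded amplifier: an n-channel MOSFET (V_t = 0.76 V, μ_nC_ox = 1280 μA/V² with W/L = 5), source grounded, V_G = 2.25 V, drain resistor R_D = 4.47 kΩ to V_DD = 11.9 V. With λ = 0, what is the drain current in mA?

I_D = 2.59 mA

V_GS = V_G = 2.25 V, so V_ov = 2.25 − 0.76 = 1.49 V.
k_n = μ_nC_ox · (W/L) = 6.4 mA/V².
Assume saturation: I_D = ½ k_n V_ov² = 0.5 × 6.4 × 1.49² = 7.1 mA, giving V_DS = V_DD − I_D R_D = 11.9 − 7.1 × 4.47 = -19.9 V.
But -19.9 V < V_ov = 1.49 V, so the device is actually in triode.
In triode I_D = k_n[V_ov V_DS − ½ V_DS²] and I_D = (V_DD − V_DS)/R_D. Equating: 14.3 V_DS² − 43.63 V_DS + 11.9 = 0, giving V_DS = 0.303 V (the root below V_ov).
I_D = (11.9 − 0.303) / 4.47 = 2.59 mA.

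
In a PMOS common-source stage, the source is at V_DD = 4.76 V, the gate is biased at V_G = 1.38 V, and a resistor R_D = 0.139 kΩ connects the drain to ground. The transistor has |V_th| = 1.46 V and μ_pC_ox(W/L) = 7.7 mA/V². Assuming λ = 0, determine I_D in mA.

V_SG = V_DD − V_G = 4.76 − 1.38 = 3.38 V, so V_ov = 3.38 − 1.46 = 1.92 V.
Assume saturation: I_D = ½ k_p V_ov² = 0.5 × 7.7 × 1.92² = 14.2 mA, giving V_SD = V_DD − I_D R_D = 4.76 − 14.2 × 0.139 = 2.79 V.
V_SD = 2.79 V ≥ V_ov = 1.92 V, confirming saturation.

I_D = 14.2 mA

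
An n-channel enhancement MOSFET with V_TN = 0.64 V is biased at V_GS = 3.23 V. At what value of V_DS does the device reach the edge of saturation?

The boundary between triode and saturation is V_DS = V_GS − V_TN = V_ov.
V_ov = 3.23 − 0.64 = 2.59 V.

V_DS,sat = 2.59 V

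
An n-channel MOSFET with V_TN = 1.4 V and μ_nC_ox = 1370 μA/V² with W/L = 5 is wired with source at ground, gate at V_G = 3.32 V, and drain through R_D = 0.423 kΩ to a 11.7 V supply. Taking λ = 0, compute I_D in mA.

I_D = 12.6 mA

V_GS = V_G = 3.32 V, so V_ov = 3.32 − 1.4 = 1.92 V.
k_n = μ_nC_ox · (W/L) = 6.85 mA/V².
Assume saturation: I_D = ½ k_n V_ov² = 0.5 × 6.85 × 1.92² = 12.6 mA, giving V_DS = V_DD − I_D R_D = 11.7 − 12.6 × 0.423 = 6.36 V.
V_DS = 6.36 V ≥ V_ov = 1.92 V, confirming saturation.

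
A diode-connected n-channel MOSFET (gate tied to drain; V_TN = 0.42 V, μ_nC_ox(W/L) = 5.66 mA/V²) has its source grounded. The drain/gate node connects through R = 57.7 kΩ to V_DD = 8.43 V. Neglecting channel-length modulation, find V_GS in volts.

V_GS = 0.638 V

With gate tied to drain, V_GS = V_DS ≥ V_GS − V_TN, so the device is in saturation.
KCL at the drain: ½ k_n (V_GS − V_TN)² = (V_DD − V_GS)/R.
Let x = V_GS − 0.42. Then 163 x² + x − 8.01 = 0, giving x = 0.218 V (positive root), so V_GS = 0.638 V.
I_D = (V_DD − V_GS)/R = (8.43 − 0.638) / 57.7 = 0.135 mA.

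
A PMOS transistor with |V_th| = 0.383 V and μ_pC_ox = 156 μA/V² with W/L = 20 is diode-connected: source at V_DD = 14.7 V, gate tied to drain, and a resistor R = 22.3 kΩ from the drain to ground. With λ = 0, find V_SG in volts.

V_SG = 1.01 V

With gate tied to drain, V_SG = V_SD ≥ V_SG − |V_th|, so the device is in saturation.
k_p = μ_pC_ox · (W/L) = 3.12 mA/V².
KCL at the drain: ½ k_p (V_SG − |V_th|)² = (V_DD − V_SG)/R.
Let x = V_SG − 0.383. Then 34.8 x² + x − 14.32 = 0, giving x = 0.627 V (positive root), so V_SG = 1.01 V.
I_D = (V_DD − V_SG)/R = (14.7 − 1.01) / 22.3 = 0.614 mA.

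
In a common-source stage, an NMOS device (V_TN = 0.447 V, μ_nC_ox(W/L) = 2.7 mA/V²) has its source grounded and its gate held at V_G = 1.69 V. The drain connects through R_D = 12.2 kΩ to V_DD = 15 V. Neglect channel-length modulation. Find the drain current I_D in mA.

I_D = 1.19 mA

V_GS = V_G = 1.69 V, so V_ov = 1.69 − 0.447 = 1.24 V.
Assume saturation: I_D = ½ k_n V_ov² = 0.5 × 2.7 × 1.24² = 2.09 mA, giving V_DS = V_DD − I_D R_D = 15 − 2.09 × 12.2 = -10.4 V.
But -10.4 V < V_ov = 1.24 V, so the device is actually in triode.
In triode I_D = k_n[V_ov V_DS − ½ V_DS²] and I_D = (V_DD − V_DS)/R_D. Equating: 16.5 V_DS² − 41.94 V_DS + 15 = 0, giving V_DS = 0.43 V (the root below V_ov).
I_D = (15 − 0.43) / 12.2 = 1.19 mA.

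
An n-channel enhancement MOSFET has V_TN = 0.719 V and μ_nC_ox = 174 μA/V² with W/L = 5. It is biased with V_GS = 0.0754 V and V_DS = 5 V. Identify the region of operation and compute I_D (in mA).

V_GS = 0.0754 V < V_TN = 0.719 V, so the transistor is in cutoff.

Cutoff; I_D = 0 mA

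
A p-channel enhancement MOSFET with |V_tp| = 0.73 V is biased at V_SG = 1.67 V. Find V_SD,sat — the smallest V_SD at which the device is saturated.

The boundary between triode and saturation is V_SD = V_SG − |V_tp| = V_ov.
V_ov = 1.67 − 0.73 = 0.94 V.

V_SD,sat = 0.940 V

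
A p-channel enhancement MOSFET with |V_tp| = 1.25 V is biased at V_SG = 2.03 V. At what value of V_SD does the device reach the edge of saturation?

The boundary between triode and saturation is V_SD = V_SG − |V_tp| = V_ov.
V_ov = 2.03 − 1.25 = 0.78 V.

V_SD,sat = 0.780 V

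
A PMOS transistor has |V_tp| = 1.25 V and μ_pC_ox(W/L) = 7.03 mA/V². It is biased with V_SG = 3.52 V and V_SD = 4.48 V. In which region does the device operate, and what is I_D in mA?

V_ov = V_SG − |V_tp| = 3.52 − 1.25 = 2.27 V.
Since V_SD = 4.48 V ≥ V_ov = 2.27 V, the device is in saturation.
I_D = ½ k_p V_ov² = 0.5 × 7.03 × 2.27² = 18.1 mA.

Saturation; I_D = 18.1 mA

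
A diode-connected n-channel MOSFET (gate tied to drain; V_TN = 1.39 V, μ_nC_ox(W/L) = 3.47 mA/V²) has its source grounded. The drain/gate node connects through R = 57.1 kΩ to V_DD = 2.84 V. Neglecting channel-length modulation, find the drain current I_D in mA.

I_D = 0.0234 mA

With gate tied to drain, V_GS = V_DS ≥ V_GS − V_TN, so the device is in saturation.
KCL at the drain: ½ k_n (V_GS − V_TN)² = (V_DD − V_GS)/R.
Let x = V_GS − 1.39. Then 99.1 x² + x − 1.45 = 0, giving x = 0.116 V (positive root), so V_GS = 1.51 V.
I_D = (V_DD − V_GS)/R = (2.84 − 1.51) / 57.1 = 0.0234 mA.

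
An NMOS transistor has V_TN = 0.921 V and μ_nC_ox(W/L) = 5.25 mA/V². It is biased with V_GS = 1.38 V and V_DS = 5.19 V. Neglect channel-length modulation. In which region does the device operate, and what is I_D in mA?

Saturation; I_D = 0.553 mA

V_ov = V_GS − V_TN = 1.38 − 0.921 = 0.459 V.
Since V_DS = 5.19 V ≥ V_ov = 0.459 V, the device is in saturation.
I_D = ½ k_n V_ov² = 0.5 × 5.25 × 0.459² = 0.553 mA.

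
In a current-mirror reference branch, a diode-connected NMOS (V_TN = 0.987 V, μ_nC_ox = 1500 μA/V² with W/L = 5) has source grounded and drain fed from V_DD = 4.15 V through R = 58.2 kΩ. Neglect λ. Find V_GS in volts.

V_GS = 1.11 V

With gate tied to drain, V_GS = V_DS ≥ V_GS − V_TN, so the device is in saturation.
k_n = μ_nC_ox · (W/L) = 7.5 mA/V².
KCL at the drain: ½ k_n (V_GS − V_TN)² = (V_DD − V_GS)/R.
Let x = V_GS − 0.987. Then 218 x² + x − 3.163 = 0, giving x = 0.118 V (positive root), so V_GS = 1.11 V.
I_D = (V_DD − V_GS)/R = (4.15 − 1.11) / 58.2 = 0.0523 mA.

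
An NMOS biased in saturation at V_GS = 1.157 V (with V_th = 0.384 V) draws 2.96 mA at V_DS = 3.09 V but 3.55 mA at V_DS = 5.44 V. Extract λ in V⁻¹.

λ = 0.115 V⁻¹

With V_GS fixed, I_D ∝ (1 + λ V_DS) in saturation, so I_D2/I_D1 = (1 + λ V_DS2)/(1 + λ V_DS1).
3.55/2.96 = 1.199 = (1 + 5.44 λ)/(1 + 3.09 λ).
Solving: λ (I_D1 V_DS2 − I_D2 V_DS1) = I_D2 − I_D1, so λ = (3.55 − 2.96) / (2.96 × 5.44 − 3.55 × 3.09) = 0.59 / 5.13 = 0.115 V⁻¹.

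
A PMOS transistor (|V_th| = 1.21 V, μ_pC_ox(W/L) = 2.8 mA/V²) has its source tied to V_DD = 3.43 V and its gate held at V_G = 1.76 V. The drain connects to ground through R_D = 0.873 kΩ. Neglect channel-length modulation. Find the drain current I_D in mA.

V_SG = V_DD − V_G = 3.43 − 1.76 = 1.67 V, so V_ov = 1.67 − 1.21 = 0.46 V.
Assume saturation: I_D = ½ k_p V_ov² = 0.5 × 2.8 × 0.46² = 0.296 mA, giving V_SD = V_DD − I_D R_D = 3.43 − 0.296 × 0.873 = 3.17 V.
V_SD = 3.17 V ≥ V_ov = 0.46 V, confirming saturation.

I_D = 0.296 mA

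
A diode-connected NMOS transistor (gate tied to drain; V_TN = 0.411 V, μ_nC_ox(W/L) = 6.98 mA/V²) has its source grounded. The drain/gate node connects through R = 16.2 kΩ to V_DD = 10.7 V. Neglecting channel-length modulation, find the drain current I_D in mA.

With gate tied to drain, V_GS = V_DS ≥ V_GS − V_TN, so the device is in saturation.
KCL at the drain: ½ k_n (V_GS − V_TN)² = (V_DD − V_GS)/R.
Let x = V_GS − 0.411. Then 56.5 x² + x − 10.29 = 0, giving x = 0.418 V (positive root), so V_GS = 0.829 V.
I_D = (V_DD − V_GS)/R = (10.7 − 0.829) / 16.2 = 0.609 mA.

I_D = 0.609 mA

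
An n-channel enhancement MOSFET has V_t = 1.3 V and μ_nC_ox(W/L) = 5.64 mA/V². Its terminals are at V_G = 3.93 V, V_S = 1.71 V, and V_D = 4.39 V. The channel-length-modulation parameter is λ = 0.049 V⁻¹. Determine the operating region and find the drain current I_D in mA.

V_GS = V_G − V_S = 3.93 − 1.71 = 2.22 V; V_DS = V_D − V_S = 4.39 − 1.71 = 2.68 V.
V_ov = V_GS − V_t = 2.22 − 1.3 = 0.92 V.
Since V_DS = 2.68 V ≥ V_ov = 0.92 V, the device is in saturation.
I_D = ½ k_n V_ov² (1 + λ V_DS) = 0.5 × 5.64 × 0.92² × (1 + 0.049 × 2.68) = 2.7 mA.

Saturation; I_D = 2.70 mA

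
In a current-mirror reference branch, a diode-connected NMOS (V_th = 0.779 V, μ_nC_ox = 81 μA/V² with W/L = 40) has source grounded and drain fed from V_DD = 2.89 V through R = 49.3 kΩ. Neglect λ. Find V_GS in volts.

With gate tied to drain, V_GS = V_DS ≥ V_GS − V_th, so the device is in saturation.
k_n = μ_nC_ox · (W/L) = 3.24 mA/V².
KCL at the drain: ½ k_n (V_GS − V_th)² = (V_DD − V_GS)/R.
Let x = V_GS − 0.779. Then 79.9 x² + x − 2.111 = 0, giving x = 0.156 V (positive root), so V_GS = 0.935 V.
I_D = (V_DD − V_GS)/R = (2.89 − 0.935) / 49.3 = 0.0396 mA.

V_GS = 0.935 V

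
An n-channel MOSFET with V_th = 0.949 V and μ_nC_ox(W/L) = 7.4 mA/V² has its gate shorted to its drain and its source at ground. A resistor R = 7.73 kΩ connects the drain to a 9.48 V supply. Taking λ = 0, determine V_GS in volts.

With gate tied to drain, V_GS = V_DS ≥ V_GS − V_th, so the device is in saturation.
KCL at the drain: ½ k_n (V_GS − V_th)² = (V_DD − V_GS)/R.
Let x = V_GS − 0.949. Then 28.6 x² + x − 8.531 = 0, giving x = 0.529 V (positive root), so V_GS = 1.48 V.
I_D = (V_DD − V_GS)/R = (9.48 − 1.48) / 7.73 = 1.04 mA.

V_GS = 1.48 V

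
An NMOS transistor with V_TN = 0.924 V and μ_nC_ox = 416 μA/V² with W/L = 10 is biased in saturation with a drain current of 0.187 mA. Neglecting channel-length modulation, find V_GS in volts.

k_n = μ_nC_ox · (W/L) = 4.16 mA/V².
In saturation I_D = ½ k_n (V_GS − V_TN)², so V_GS − V_TN = √(2 I_D / k_n) = √(2 × 0.187 / 4.16) = 0.3 V.
V_GS = 0.924 + 0.3 = 1.22 V.

V_GS = 1.22 V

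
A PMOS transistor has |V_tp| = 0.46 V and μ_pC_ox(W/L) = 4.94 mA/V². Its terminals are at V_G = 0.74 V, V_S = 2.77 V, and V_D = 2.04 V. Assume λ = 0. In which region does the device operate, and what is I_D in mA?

V_SG = V_S − V_G = 2.77 − 0.74 = 2.03 V; V_SD = V_S − V_D = 2.77 − 2.04 = 0.73 V.
V_ov = V_SG − |V_tp| = 2.03 − 0.46 = 1.57 V.
Since V_SD = 0.73 V < V_ov = 1.57 V, the device is in the triode region.
I_D = k_p [V_ov · V_SD − ½ V_SD²] = 4.94 × [1.57 × 0.73 − 0.5 × 0.73²] = 4.35 mA.

Triode; I_D = 4.35 mA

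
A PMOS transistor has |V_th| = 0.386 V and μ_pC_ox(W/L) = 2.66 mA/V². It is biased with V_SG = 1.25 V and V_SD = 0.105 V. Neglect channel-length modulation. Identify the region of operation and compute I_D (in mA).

Triode; I_D = 0.227 mA

V_ov = V_SG − |V_th| = 1.25 − 0.386 = 0.864 V.
Since V_SD = 0.105 V < V_ov = 0.864 V, the device is in the triode region.
I_D = k_p [V_ov · V_SD − ½ V_SD²] = 2.66 × [0.864 × 0.105 − 0.5 × 0.105²] = 0.227 mA.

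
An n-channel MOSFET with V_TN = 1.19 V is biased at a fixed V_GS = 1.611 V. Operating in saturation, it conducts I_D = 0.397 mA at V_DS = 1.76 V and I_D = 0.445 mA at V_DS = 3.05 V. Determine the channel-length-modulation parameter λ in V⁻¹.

With V_GS fixed, I_D ∝ (1 + λ V_DS) in saturation, so I_D2/I_D1 = (1 + λ V_DS2)/(1 + λ V_DS1).
0.445/0.397 = 1.121 = (1 + 3.05 λ)/(1 + 1.76 λ).
Solving: λ (I_D1 V_DS2 − I_D2 V_DS1) = I_D2 − I_D1, so λ = (0.445 − 0.397) / (0.397 × 3.05 − 0.445 × 1.76) = 0.048 / 0.428 = 0.112 V⁻¹.

λ = 0.112 V⁻¹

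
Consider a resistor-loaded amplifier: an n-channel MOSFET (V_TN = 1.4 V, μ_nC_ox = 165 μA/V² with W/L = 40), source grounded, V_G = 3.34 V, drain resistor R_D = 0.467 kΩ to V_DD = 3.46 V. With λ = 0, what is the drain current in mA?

V_GS = V_G = 3.34 V, so V_ov = 3.34 − 1.4 = 1.94 V.
k_n = μ_nC_ox · (W/L) = 6.6 mA/V².
Assume saturation: I_D = ½ k_n V_ov² = 0.5 × 6.6 × 1.94² = 12.4 mA, giving V_DS = V_DD − I_D R_D = 3.46 − 12.4 × 0.467 = -2.34 V.
But -2.34 V < V_ov = 1.94 V, so the device is actually in triode.
In triode I_D = k_n[V_ov V_DS − ½ V_DS²] and I_D = (V_DD − V_DS)/R_D. Equating: 1.54 V_DS² − 6.979 V_DS + 3.46 = 0, giving V_DS = 0.567 V (the root below V_ov).
I_D = (3.46 − 0.567) / 0.467 = 6.2 mA.

I_D = 6.20 mA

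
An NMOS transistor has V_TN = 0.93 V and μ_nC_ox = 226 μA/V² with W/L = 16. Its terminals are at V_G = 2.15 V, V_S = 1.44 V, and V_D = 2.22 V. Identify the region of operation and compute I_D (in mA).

Cutoff; I_D = 0 mA

V_GS = V_G − V_S = 2.15 − 1.44 = 0.71 V; V_DS = V_D − V_S = 2.22 − 1.44 = 0.78 V.
V_GS = 0.71 V < V_TN = 0.93 V, so the transistor is in cutoff.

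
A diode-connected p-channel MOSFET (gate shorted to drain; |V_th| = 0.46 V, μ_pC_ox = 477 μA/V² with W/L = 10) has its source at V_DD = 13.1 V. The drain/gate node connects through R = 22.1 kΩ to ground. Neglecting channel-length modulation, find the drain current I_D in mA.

With gate tied to drain, V_SG = V_SD ≥ V_SG − |V_th|, so the device is in saturation.
k_p = μ_pC_ox · (W/L) = 4.77 mA/V².
KCL at the drain: ½ k_p (V_SG − |V_th|)² = (V_DD − V_SG)/R.
Let x = V_SG − 0.46. Then 52.7 x² + x − 12.64 = 0, giving x = 0.48 V (positive root), so V_SG = 0.94 V.
I_D = (V_DD − V_SG)/R = (13.1 − 0.94) / 22.1 = 0.55 mA.

I_D = 0.550 mA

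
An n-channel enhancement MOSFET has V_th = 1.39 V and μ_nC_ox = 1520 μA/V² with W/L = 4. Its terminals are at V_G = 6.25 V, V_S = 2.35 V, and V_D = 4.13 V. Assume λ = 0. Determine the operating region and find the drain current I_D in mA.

Triode; I_D = 17.5 mA

V_GS = V_G − V_S = 6.25 − 2.35 = 3.9 V; V_DS = V_D − V_S = 4.13 − 2.35 = 1.78 V.
k_n = μ_nC_ox · (W/L) = 6.08 mA/V².
V_ov = V_GS − V_th = 3.9 − 1.39 = 2.51 V.
Since V_DS = 1.78 V < V_ov = 2.51 V, the device is in the triode region.
I_D = k_n [V_ov · V_DS − ½ V_DS²] = 6.08 × [2.51 × 1.78 − 0.5 × 1.78²] = 17.5 mA.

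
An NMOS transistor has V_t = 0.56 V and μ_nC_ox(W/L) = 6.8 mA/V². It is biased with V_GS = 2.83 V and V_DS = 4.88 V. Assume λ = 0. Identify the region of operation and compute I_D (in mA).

Saturation; I_D = 17.5 mA

V_ov = V_GS − V_t = 2.83 − 0.56 = 2.27 V.
Since V_DS = 4.88 V ≥ V_ov = 2.27 V, the device is in saturation.
I_D = ½ k_n V_ov² = 0.5 × 6.8 × 2.27² = 17.5 mA.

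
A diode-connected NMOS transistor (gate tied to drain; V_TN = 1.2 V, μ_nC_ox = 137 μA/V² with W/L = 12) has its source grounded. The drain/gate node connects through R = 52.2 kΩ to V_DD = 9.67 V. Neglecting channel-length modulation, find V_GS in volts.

V_GS = 1.63 V

With gate tied to drain, V_GS = V_DS ≥ V_GS − V_TN, so the device is in saturation.
k_n = μ_nC_ox · (W/L) = 1.644 mA/V².
KCL at the drain: ½ k_n (V_GS − V_TN)² = (V_DD − V_GS)/R.
Let x = V_GS − 1.2. Then 42.9 x² + x − 8.47 = 0, giving x = 0.433 V (positive root), so V_GS = 1.63 V.
I_D = (V_DD − V_GS)/R = (9.67 − 1.63) / 52.2 = 0.154 mA.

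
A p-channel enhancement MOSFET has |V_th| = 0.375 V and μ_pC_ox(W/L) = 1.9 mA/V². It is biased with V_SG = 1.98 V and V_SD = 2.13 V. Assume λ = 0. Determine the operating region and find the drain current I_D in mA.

Saturation; I_D = 2.45 mA

V_ov = V_SG − |V_th| = 1.98 − 0.375 = 1.6 V.
Since V_SD = 2.13 V ≥ V_ov = 1.6 V, the device is in saturation.
I_D = ½ k_p V_ov² = 0.5 × 1.9 × 1.6² = 2.45 mA.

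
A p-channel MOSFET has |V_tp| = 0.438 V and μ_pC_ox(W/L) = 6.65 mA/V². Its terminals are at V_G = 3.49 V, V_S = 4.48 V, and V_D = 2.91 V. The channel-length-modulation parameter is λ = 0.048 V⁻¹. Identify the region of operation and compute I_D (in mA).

V_SG = V_S − V_G = 4.48 − 3.49 = 0.99 V; V_SD = V_S − V_D = 4.48 − 2.91 = 1.57 V.
V_ov = V_SG − |V_tp| = 0.99 − 0.438 = 0.552 V.
Since V_SD = 1.57 V ≥ V_ov = 0.552 V, the device is in saturation.
I_D = ½ k_p V_ov² (1 + λ V_SD) = 0.5 × 6.65 × 0.552² × (1 + 0.048 × 1.57) = 1.09 mA.

Saturation; I_D = 1.09 mA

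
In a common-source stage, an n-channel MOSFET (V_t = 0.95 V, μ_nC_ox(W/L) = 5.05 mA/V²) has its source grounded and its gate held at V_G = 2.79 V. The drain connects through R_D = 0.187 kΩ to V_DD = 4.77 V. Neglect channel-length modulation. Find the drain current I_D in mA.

V_GS = V_G = 2.79 V, so V_ov = 2.79 − 0.95 = 1.84 V.
Assume saturation: I_D = ½ k_n V_ov² = 0.5 × 5.05 × 1.84² = 8.55 mA, giving V_DS = V_DD − I_D R_D = 4.77 − 8.55 × 0.187 = 3.17 V.
V_DS = 3.17 V ≥ V_ov = 1.84 V, confirming saturation.

I_D = 8.55 mA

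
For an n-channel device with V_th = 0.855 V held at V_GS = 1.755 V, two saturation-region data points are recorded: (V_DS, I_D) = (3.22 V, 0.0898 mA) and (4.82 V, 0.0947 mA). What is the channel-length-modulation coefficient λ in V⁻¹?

With V_GS fixed, I_D ∝ (1 + λ V_DS) in saturation, so I_D2/I_D1 = (1 + λ V_DS2)/(1 + λ V_DS1).
0.0947/0.0898 = 1.055 = (1 + 4.82 λ)/(1 + 3.22 λ).
Solving: λ (I_D1 V_DS2 − I_D2 V_DS1) = I_D2 − I_D1, so λ = (0.0947 − 0.0898) / (0.0898 × 4.82 − 0.0947 × 3.22) = 0.0049 / 0.128 = 0.0383 V⁻¹.

λ = 0.0383 V⁻¹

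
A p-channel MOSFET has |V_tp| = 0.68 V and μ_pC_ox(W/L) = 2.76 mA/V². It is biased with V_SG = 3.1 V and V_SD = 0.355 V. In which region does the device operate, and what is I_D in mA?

V_ov = V_SG − |V_tp| = 3.1 − 0.68 = 2.42 V.
Since V_SD = 0.355 V < V_ov = 2.42 V, the device is in the triode region.
I_D = k_p [V_ov · V_SD − ½ V_SD²] = 2.76 × [2.42 × 0.355 − 0.5 × 0.355²] = 2.2 mA.

Triode; I_D = 2.20 mA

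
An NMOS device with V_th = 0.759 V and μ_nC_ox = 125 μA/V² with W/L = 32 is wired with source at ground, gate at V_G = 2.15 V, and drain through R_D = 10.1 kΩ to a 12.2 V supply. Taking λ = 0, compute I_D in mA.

V_GS = V_G = 2.15 V, so V_ov = 2.15 − 0.759 = 1.39 V.
k_n = μ_nC_ox · (W/L) = 4 mA/V².
Assume saturation: I_D = ½ k_n V_ov² = 0.5 × 4 × 1.39² = 3.87 mA, giving V_DS = V_DD − I_D R_D = 12.2 − 3.87 × 10.1 = -26.9 V.
But -26.9 V < V_ov = 1.39 V, so the device is actually in triode.
In triode I_D = k_n[V_ov V_DS − ½ V_DS²] and I_D = (V_DD − V_DS)/R_D. Equating: 20.2 V_DS² − 57.2 V_DS + 12.2 = 0, giving V_DS = 0.232 V (the root below V_ov).
I_D = (12.2 − 0.232) / 10.1 = 1.18 mA.

I_D = 1.18 mA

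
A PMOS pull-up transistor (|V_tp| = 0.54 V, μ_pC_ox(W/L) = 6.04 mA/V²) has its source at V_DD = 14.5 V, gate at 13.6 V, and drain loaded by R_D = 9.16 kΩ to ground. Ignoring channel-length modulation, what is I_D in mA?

I_D = 0.391 mA

V_SG = V_DD − V_G = 14.5 − 13.6 = 0.9 V, so V_ov = 0.9 − 0.54 = 0.36 V.
Assume saturation: I_D = ½ k_p V_ov² = 0.5 × 6.04 × 0.36² = 0.391 mA, giving V_SD = V_DD − I_D R_D = 14.5 − 0.391 × 9.16 = 10.9 V.
V_SD = 10.9 V ≥ V_ov = 0.36 V, confirming saturation.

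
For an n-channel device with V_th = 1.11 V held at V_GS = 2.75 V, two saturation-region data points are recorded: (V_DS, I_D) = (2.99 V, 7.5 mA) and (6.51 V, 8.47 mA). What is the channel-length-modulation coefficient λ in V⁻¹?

λ = 0.0413 V⁻¹

With V_GS fixed, I_D ∝ (1 + λ V_DS) in saturation, so I_D2/I_D1 = (1 + λ V_DS2)/(1 + λ V_DS1).
8.47/7.5 = 1.129 = (1 + 6.51 λ)/(1 + 2.99 λ).
Solving: λ (I_D1 V_DS2 − I_D2 V_DS1) = I_D2 − I_D1, so λ = (8.47 − 7.5) / (7.5 × 6.51 − 8.47 × 2.99) = 0.97 / 23.5 = 0.0413 V⁻¹.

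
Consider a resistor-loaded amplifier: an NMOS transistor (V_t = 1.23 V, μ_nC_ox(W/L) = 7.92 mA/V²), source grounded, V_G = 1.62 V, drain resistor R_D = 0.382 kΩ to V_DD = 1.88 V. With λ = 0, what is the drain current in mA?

I_D = 0.602 mA

V_GS = V_G = 1.62 V, so V_ov = 1.62 − 1.23 = 0.39 V.
Assume saturation: I_D = ½ k_n V_ov² = 0.5 × 7.92 × 0.39² = 0.602 mA, giving V_DS = V_DD − I_D R_D = 1.88 − 0.602 × 0.382 = 1.65 V.
V_DS = 1.65 V ≥ V_ov = 0.39 V, confirming saturation.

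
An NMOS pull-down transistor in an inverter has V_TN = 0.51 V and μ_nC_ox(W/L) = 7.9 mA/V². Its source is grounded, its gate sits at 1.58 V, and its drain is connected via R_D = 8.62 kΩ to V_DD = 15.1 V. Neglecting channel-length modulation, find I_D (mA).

I_D = 1.73 mA

V_GS = V_G = 1.58 V, so V_ov = 1.58 − 0.51 = 1.07 V.
Assume saturation: I_D = ½ k_n V_ov² = 0.5 × 7.9 × 1.07² = 4.52 mA, giving V_DS = V_DD − I_D R_D = 15.1 − 4.52 × 8.62 = -23.9 V.
But -23.9 V < V_ov = 1.07 V, so the device is actually in triode.
In triode I_D = k_n[V_ov V_DS − ½ V_DS²] and I_D = (V_DD − V_DS)/R_D. Equating: 34 V_DS² − 73.86 V_DS + 15.1 = 0, giving V_DS = 0.228 V (the root below V_ov).
I_D = (15.1 − 0.228) / 8.62 = 1.73 mA.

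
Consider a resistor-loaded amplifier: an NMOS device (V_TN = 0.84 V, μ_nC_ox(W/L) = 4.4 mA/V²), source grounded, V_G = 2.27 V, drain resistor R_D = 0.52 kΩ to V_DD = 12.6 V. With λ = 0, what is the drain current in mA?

V_GS = V_G = 2.27 V, so V_ov = 2.27 − 0.84 = 1.43 V.
Assume saturation: I_D = ½ k_n V_ov² = 0.5 × 4.4 × 1.43² = 4.5 mA, giving V_DS = V_DD − I_D R_D = 12.6 − 4.5 × 0.52 = 10.3 V.
V_DS = 10.3 V ≥ V_ov = 1.43 V, confirming saturation.

I_D = 4.50 mA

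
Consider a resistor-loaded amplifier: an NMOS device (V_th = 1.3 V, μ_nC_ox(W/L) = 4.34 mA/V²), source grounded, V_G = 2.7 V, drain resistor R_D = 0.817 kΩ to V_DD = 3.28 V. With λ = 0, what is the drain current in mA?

V_GS = V_G = 2.7 V, so V_ov = 2.7 − 1.3 = 1.4 V.
Assume saturation: I_D = ½ k_n V_ov² = 0.5 × 4.34 × 1.4² = 4.25 mA, giving V_DS = V_DD − I_D R_D = 3.28 − 4.25 × 0.817 = -0.195 V.
But -0.195 V < V_ov = 1.4 V, so the device is actually in triode.
In triode I_D = k_n[V_ov V_DS − ½ V_DS²] and I_D = (V_DD − V_DS)/R_D. Equating: 1.77 V_DS² − 5.964 V_DS + 3.28 = 0, giving V_DS = 0.693 V (the root below V_ov).
I_D = (3.28 − 0.693) / 0.817 = 3.17 mA.

I_D = 3.17 mA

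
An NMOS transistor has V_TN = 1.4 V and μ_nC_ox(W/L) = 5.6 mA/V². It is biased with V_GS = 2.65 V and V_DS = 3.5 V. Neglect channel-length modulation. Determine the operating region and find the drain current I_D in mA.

Saturation; I_D = 4.38 mA

V_ov = V_GS − V_TN = 2.65 − 1.4 = 1.25 V.
Since V_DS = 3.5 V ≥ V_ov = 1.25 V, the device is in saturation.
I_D = ½ k_n V_ov² = 0.5 × 5.6 × 1.25² = 4.38 mA.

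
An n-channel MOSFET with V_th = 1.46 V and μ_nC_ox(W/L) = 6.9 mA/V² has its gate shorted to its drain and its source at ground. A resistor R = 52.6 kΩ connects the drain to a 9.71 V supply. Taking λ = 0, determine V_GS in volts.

With gate tied to drain, V_GS = V_DS ≥ V_GS − V_th, so the device is in saturation.
KCL at the drain: ½ k_n (V_GS − V_th)² = (V_DD − V_GS)/R.
Let x = V_GS − 1.46. Then 181 x² + x − 8.25 = 0, giving x = 0.21 V (positive root), so V_GS = 1.67 V.
I_D = (V_DD − V_GS)/R = (9.71 − 1.67) / 52.6 = 0.153 mA.

V_GS = 1.67 V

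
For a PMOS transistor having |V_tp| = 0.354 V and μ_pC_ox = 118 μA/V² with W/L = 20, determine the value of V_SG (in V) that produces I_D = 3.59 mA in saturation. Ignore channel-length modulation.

k_p = μ_pC_ox · (W/L) = 2.36 mA/V².
In saturation I_D = ½ k_p (V_SG − |V_tp|)², so V_SG − |V_tp| = √(2 I_D / k_p) = √(2 × 3.59 / 2.36) = 1.74 V.
V_SG = 0.354 + 1.74 = 2.1 V.

V_SG = 2.10 V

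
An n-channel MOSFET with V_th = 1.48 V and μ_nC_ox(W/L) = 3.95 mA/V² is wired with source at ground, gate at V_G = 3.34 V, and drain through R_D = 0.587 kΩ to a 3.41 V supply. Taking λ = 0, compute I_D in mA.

V_GS = V_G = 3.34 V, so V_ov = 3.34 − 1.48 = 1.86 V.
Assume saturation: I_D = ½ k_n V_ov² = 0.5 × 3.95 × 1.86² = 6.83 mA, giving V_DS = V_DD − I_D R_D = 3.41 − 6.83 × 0.587 = -0.601 V.
But -0.601 V < V_ov = 1.86 V, so the device is actually in triode.
In triode I_D = k_n[V_ov V_DS − ½ V_DS²] and I_D = (V_DD − V_DS)/R_D. Equating: 1.16 V_DS² − 5.313 V_DS + 3.41 = 0, giving V_DS = 0.772 V (the root below V_ov).
I_D = (3.41 − 0.772) / 0.587 = 4.49 mA.

I_D = 4.49 mA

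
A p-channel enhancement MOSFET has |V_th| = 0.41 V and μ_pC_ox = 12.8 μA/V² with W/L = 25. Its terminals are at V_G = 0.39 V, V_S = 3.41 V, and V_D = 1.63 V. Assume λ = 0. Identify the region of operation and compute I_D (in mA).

Triode; I_D = 0.980 mA

V_SG = V_S − V_G = 3.41 − 0.39 = 3.02 V; V_SD = V_S − V_D = 3.41 − 1.63 = 1.78 V.
k_p = μ_pC_ox · (W/L) = 0.32 mA/V².
V_ov = V_SG − |V_th| = 3.02 − 0.41 = 2.61 V.
Since V_SD = 1.78 V < V_ov = 2.61 V, the device is in the triode region.
I_D = k_p [V_ov · V_SD − ½ V_SD²] = 0.32 × [2.61 × 1.78 − 0.5 × 1.78²] = 0.98 mA.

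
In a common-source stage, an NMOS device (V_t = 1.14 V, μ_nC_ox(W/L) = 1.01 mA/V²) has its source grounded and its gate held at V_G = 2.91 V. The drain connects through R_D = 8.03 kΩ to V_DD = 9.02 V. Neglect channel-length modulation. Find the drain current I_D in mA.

I_D = 1.03 mA

V_GS = V_G = 2.91 V, so V_ov = 2.91 − 1.14 = 1.77 V.
Assume saturation: I_D = ½ k_n V_ov² = 0.5 × 1.01 × 1.77² = 1.58 mA, giving V_DS = V_DD − I_D R_D = 9.02 − 1.58 × 8.03 = -3.68 V.
But -3.68 V < V_ov = 1.77 V, so the device is actually in triode.
In triode I_D = k_n[V_ov V_DS − ½ V_DS²] and I_D = (V_DD − V_DS)/R_D. Equating: 4.06 V_DS² − 15.36 V_DS + 9.02 = 0, giving V_DS = 0.727 V (the root below V_ov).
I_D = (9.02 − 0.727) / 8.03 = 1.03 mA.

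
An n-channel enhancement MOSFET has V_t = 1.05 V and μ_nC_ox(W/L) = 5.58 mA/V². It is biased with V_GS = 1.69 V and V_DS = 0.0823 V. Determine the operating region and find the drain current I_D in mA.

Triode; I_D = 0.275 mA

V_ov = V_GS − V_t = 1.69 − 1.05 = 0.64 V.
Since V_DS = 0.0823 V < V_ov = 0.64 V, the device is in the triode region.
I_D = k_n [V_ov · V_DS − ½ V_DS²] = 5.58 × [0.64 × 0.0823 − 0.5 × 0.0823²] = 0.275 mA.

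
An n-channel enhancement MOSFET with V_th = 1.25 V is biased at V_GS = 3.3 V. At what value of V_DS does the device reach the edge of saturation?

The boundary between triode and saturation is V_DS = V_GS − V_th = V_ov.
V_ov = 3.3 − 1.25 = 2.05 V.

V_DS,sat = 2.05 V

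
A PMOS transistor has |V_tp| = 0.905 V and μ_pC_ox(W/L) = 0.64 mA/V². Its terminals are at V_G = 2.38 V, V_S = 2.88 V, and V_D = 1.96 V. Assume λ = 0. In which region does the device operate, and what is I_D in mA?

Cutoff; I_D = 0 mA

V_SG = V_S − V_G = 2.88 − 2.38 = 0.5 V; V_SD = V_S − V_D = 2.88 − 1.96 = 0.92 V.
V_SG = 0.5 V < |V_tp| = 0.905 V, so the transistor is in cutoff.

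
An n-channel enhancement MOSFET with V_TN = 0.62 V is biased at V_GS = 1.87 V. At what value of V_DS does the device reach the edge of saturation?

V_DS,sat = 1.25 V

The boundary between triode and saturation is V_DS = V_GS − V_TN = V_ov.
V_ov = 1.87 − 0.62 = 1.25 V.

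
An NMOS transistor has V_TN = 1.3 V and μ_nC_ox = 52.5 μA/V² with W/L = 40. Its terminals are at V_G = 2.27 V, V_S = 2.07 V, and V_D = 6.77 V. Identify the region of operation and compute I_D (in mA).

V_GS = V_G − V_S = 2.27 − 2.07 = 0.2 V; V_DS = V_D − V_S = 6.77 − 2.07 = 4.7 V.
V_GS = 0.2 V < V_TN = 1.3 V, so the transistor is in cutoff.

Cutoff; I_D = 0 mA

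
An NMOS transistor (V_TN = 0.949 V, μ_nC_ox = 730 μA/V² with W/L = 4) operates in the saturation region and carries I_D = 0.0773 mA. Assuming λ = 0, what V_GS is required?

V_GS = 1.18 V

k_n = μ_nC_ox · (W/L) = 2.92 mA/V².
In saturation I_D = ½ k_n (V_GS − V_TN)², so V_GS − V_TN = √(2 I_D / k_n) = √(2 × 0.0773 / 2.92) = 0.23 V.
V_GS = 0.949 + 0.23 = 1.18 V.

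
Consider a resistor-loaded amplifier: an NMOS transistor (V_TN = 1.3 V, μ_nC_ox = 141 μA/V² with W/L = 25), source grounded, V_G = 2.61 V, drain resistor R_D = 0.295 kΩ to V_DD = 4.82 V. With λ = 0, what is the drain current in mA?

I_D = 3.02 mA

V_GS = V_G = 2.61 V, so V_ov = 2.61 − 1.3 = 1.31 V.
k_n = μ_nC_ox · (W/L) = 3.525 mA/V².
Assume saturation: I_D = ½ k_n V_ov² = 0.5 × 3.525 × 1.31² = 3.02 mA, giving V_DS = V_DD − I_D R_D = 4.82 − 3.02 × 0.295 = 3.93 V.
V_DS = 3.93 V ≥ V_ov = 1.31 V, confirming saturation.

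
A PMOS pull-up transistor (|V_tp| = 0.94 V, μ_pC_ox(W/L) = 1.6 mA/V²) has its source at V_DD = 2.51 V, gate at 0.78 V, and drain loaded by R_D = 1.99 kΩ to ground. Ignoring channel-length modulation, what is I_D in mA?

I_D = 0.499 mA

V_SG = V_DD − V_G = 2.51 − 0.78 = 1.73 V, so V_ov = 1.73 − 0.94 = 0.79 V.
Assume saturation: I_D = ½ k_p V_ov² = 0.5 × 1.6 × 0.79² = 0.499 mA, giving V_SD = V_DD − I_D R_D = 2.51 − 0.499 × 1.99 = 1.52 V.
V_SD = 1.52 V ≥ V_ov = 0.79 V, confirming saturation.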